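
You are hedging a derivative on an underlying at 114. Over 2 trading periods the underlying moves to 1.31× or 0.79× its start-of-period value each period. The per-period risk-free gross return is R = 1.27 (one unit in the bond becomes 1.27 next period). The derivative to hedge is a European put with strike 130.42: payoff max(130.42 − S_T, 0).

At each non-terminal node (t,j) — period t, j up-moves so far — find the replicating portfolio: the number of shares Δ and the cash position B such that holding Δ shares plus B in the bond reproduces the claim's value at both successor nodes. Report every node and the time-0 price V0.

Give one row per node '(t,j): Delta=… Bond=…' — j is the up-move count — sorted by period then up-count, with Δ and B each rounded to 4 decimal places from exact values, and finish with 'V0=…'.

(0,0): Delta=-0.2004 Bond=24.1578
(1,0): Delta=-1.0000 Bond=102.6929
(1,1): Delta=-0.1602 Bond=24.6793
V0=1.3129

The replicating-portfolio and risk-neutral prices coincide; use p* = (1.27−0.79)/(1.31−0.79) = 0.9231 for the latter.
Terminal payoffs: V(2,0)=59.2726, V(2,1)=12.4414, V(2,2)=0.0000
  t=1,j=0: stock 90.0600 → up 117.9786 (V=12.4414), down 71.1474 (V=59.2726). Price 12.6329; hedge Δ=-1.0000, bond B=102.6929.
  t=1,j=1: stock 149.3400 → up 195.6354 (V=0.0000), down 117.9786 (V=12.4414). Price 0.7536; hedge Δ=-0.1602, bond B=24.6793.
  t=0,j=0: stock 114.0000 → up 149.3400 (V=0.7536), down 90.0600 (V=12.6329). Price 1.3129; hedge Δ=-0.2004, bond B=24.1578.
Check: Δ(0,0)·S0 + B(0,0) = 1.3129 = V0.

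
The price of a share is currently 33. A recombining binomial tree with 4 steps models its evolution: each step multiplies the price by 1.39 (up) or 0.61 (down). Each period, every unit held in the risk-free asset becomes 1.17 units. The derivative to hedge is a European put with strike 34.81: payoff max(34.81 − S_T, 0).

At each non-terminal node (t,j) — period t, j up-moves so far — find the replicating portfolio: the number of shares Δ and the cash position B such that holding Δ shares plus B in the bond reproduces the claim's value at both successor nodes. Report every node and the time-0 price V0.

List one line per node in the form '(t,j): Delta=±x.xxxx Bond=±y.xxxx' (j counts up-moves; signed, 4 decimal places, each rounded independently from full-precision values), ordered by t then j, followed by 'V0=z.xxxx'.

(0,0): Delta=-0.1758 Bond=8.1976
(1,0): Delta=-0.5383 Bond=16.8889
(1,1): Delta=-0.1133 Bond=6.7243
(2,0): Delta=-1.0000 Bond=25.4292
(2,1): Delta=-0.4587 Bond=17.5329
(2,2): Delta=-0.0537 Bond=4.0702
(3,0): Delta=-1.0000 Bond=29.7521
(3,1): Delta=-1.0000 Bond=29.7521
(3,2): Delta=-0.3654 Bond=16.8840
(3,3): Delta=0.0000 Bond=0.0000
V0=2.3966

The replicating-portfolio and risk-neutral prices coincide; use p* = (1.17−0.61)/(1.39−0.61) = 0.7179 for the latter.
At expiry t=4: V(4,0)=30.2409, V(4,1)=24.3984, V(4,2)=11.0852, V(4,3)=0.0000, V(4,4)=0.0000
Node (3,0) S=7.4904: V=(p*·24.3984+(1−p*)·30.2409)/1.17=22.2618; Δ=(24.3984−30.2409)/(10.4116−4.5691)=-1.0000; B=V−Δ·S=29.7521
Node (3,1) S=17.0682: V=(p*·11.0852+(1−p*)·24.3984)/1.17=12.6839; Δ=(11.0852−24.3984)/(23.7248−10.4116)=-1.0000; B=V−Δ·S=29.7521
Node (3,2) S=38.8932: V=(p*·0.0000+(1−p*)·11.0852)/1.17=2.6723; Δ=(0.0000−11.0852)/(54.0615−23.7248)=-0.3654; B=V−Δ·S=16.8840
Node (3,3) S=88.6254: V=(p*·0.0000+(1−p*)·0.0000)/1.17=0.0000; Δ=(0.0000−0.0000)/(123.1893−54.0615)=0.0000; B=V−Δ·S=0.0000
Node (2,0) S=12.2793: V=(p*·12.6839+(1−p*)·22.2618)/1.17=13.1499; Δ=(12.6839−22.2618)/(17.0682−7.4904)=-1.0000; B=V−Δ·S=25.4292
Node (2,1) S=27.9807: V=(p*·2.6723+(1−p*)·12.6839)/1.17=4.6975; Δ=(2.6723−12.6839)/(38.8932−17.0682)=-0.4587; B=V−Δ·S=17.5329
Node (2,2) S=63.7593: V=(p*·0.0000+(1−p*)·2.6723)/1.17=0.6442; Δ=(0.0000−2.6723)/(88.6254−38.8932)=-0.0537; B=V−Δ·S=4.0702
Node (1,0) S=20.1300: V=(p*·4.6975+(1−p*)·13.1499)/1.17=6.0526; Δ=(4.6975−13.1499)/(27.9807−12.2793)=-0.5383; B=V−Δ·S=16.8889
Node (1,1) S=45.8700: V=(p*·0.6442+(1−p*)·4.6975)/1.17=1.5277; Δ=(0.6442−4.6975)/(63.7593−27.9807)=-0.1133; B=V−Δ·S=6.7243
Node (0,0) S=33.0000: V=(p*·1.5277+(1−p*)·6.0526)/1.17=2.3966; Δ=(1.5277−6.0526)/(45.8700−20.1300)=-0.1758; B=V−Δ·S=8.1976
Root portfolio cost Δ·33+B reproduces V0=2.3966.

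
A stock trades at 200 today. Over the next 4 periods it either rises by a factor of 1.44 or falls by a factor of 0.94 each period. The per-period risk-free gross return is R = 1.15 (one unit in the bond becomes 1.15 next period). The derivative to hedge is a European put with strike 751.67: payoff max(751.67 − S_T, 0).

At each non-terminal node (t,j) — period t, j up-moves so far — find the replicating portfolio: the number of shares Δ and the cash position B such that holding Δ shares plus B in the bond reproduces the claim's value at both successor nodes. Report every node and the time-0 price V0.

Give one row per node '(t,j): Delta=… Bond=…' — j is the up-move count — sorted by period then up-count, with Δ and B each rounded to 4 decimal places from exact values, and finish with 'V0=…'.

Under the risk-neutral measure, an up-move has probability p* = (R−d)/(u−d) = 0.4200 and values discount at R = 1.15.
Payoff layer (t=4): V(4,0)=595.5202, V(4,1)=512.4618, V(4,2)=385.2234, V(4,3)=190.3050, V(4,4)=0.0000
(3,0): S=166.1168. Δ = (V_up−V_dn)/(S_up−S_dn) = (512.4618−595.5202)/(239.2082−156.1498) = -1.0000. V = [p*·512.4618 + (1−p*)·595.5202]/1.15 = 487.5093. B = V − Δ·S = 653.6261.
(3,1): S=254.4768. Δ = (V_up−V_dn)/(S_up−S_dn) = (385.2234−512.4618)/(366.4466−239.2082) = -1.0000. V = [p*·385.2234 + (1−p*)·512.4618]/1.15 = 399.1493. B = V − Δ·S = 653.6261.
(3,2): S=389.8368. Δ = (V_up−V_dn)/(S_up−S_dn) = (190.3050−385.2234)/(561.3650−366.4466) = -1.0000. V = [p*·190.3050 + (1−p*)·385.2234]/1.15 = 263.7893. B = V − Δ·S = 653.6261.
(3,3): S=597.1968. Δ = (V_up−V_dn)/(S_up−S_dn) = (0.0000−190.3050)/(859.9634−561.3650) = -0.6373. V = [p*·0.0000 + (1−p*)·190.3050]/1.15 = 95.9799. B = V − Δ·S = 476.5899.
(2,0): S=176.7200. Δ = (V_up−V_dn)/(S_up−S_dn) = (399.1493−487.5093)/(254.4768−166.1168) = -1.0000. V = [p*·399.1493 + (1−p*)·487.5093]/1.15 = 391.6505. B = V − Δ·S = 568.3705.
(2,1): S=270.7200. Δ = (V_up−V_dn)/(S_up−S_dn) = (263.7893−399.1493)/(389.8368−254.4768) = -1.0000. V = [p*·263.7893 + (1−p*)·399.1493]/1.15 = 297.6505. B = V − Δ·S = 568.3705.
(2,2): S=414.7200. Δ = (V_up−V_dn)/(S_up−S_dn) = (95.9799−263.7893)/(597.1968−389.8368) = -0.8093. V = [p*·95.9799 + (1−p*)·263.7893]/1.15 = 168.0951. B = V − Δ·S = 503.7138.
(1,0): S=188.0000. Δ = (V_up−V_dn)/(S_up−S_dn) = (297.6505−391.6505)/(270.7200−176.7200) = -1.0000. V = [p*·297.6505 + (1−p*)·391.6505]/1.15 = 306.2352. B = V − Δ·S = 494.2352.
(1,1): S=288.0000. Δ = (V_up−V_dn)/(S_up−S_dn) = (168.0951−297.6505)/(414.7200−270.7200) = -0.8997. V = [p*·168.0951 + (1−p*)·297.6505]/1.15 = 211.5106. B = V − Δ·S = 470.6215.
(0,0): S=200.0000. Δ = (V_up−V_dn)/(S_up−S_dn) = (211.5106−306.2352)/(288.0000−188.0000) = -0.9472. V = [p*·211.5106 + (1−p*)·306.2352]/1.15 = 231.6964. B = V − Δ·S = 421.1456.
Check: Δ(0,0)·S0 + B(0,0) = 231.6964 = V0.

(0,0): Delta=-0.9472 Bond=421.1456
(1,0): Delta=-1.0000 Bond=494.2352
(1,1): Delta=-0.8997 Bond=470.6215
(2,0): Delta=-1.0000 Bond=568.3705
(2,1): Delta=-1.0000 Bond=568.3705
(2,2): Delta=-0.8093 Bond=503.7138
(3,0): Delta=-1.0000 Bond=653.6261
(3,1): Delta=-1.0000 Bond=653.6261
(3,2): Delta=-1.0000 Bond=653.6261
(3,3): Delta=-0.6373 Bond=476.5899
V0=231.6964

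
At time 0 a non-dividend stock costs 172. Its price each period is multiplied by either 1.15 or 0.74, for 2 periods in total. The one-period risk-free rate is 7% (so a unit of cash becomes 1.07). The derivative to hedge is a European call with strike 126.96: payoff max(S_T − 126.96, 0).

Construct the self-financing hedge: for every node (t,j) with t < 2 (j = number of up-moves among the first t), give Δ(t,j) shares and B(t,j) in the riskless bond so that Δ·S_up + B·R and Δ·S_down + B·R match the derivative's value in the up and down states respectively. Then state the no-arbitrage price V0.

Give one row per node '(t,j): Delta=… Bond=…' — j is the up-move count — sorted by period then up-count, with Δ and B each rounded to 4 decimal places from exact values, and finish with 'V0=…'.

Under the risk-neutral measure, an up-move has probability p* = (R−d)/(u−d) = 0.8049 and values discount at R = 1.07.
Payoff layer (t=2): V(2,0)=0.0000, V(2,1)=19.4120, V(2,2)=100.5100
  t=1,j=0: stock 127.2800 → up 146.3720 (V=19.4120), down 94.1872 (V=0.0000). Price 14.6021; hedge Δ=0.3720, bond B=-32.7442.
  t=1,j=1: stock 197.8000 → up 227.4700 (V=100.5100), down 146.3720 (V=19.4120). Price 79.1458; hedge Δ=1.0000, bond B=-118.6542.
  t=0,j=0: stock 172.0000 → up 197.8000 (V=79.1458), down 127.2800 (V=14.6021). Price 62.1980; hedge Δ=0.9153, bond B=-95.2255.
Each (Δ,B) replicates both successor values, so the strategy is self-financing and V0 is arbitrage-free.

(0,0): Delta=0.9153 Bond=-95.2255
(1,0): Delta=0.3720 Bond=-32.7442
(1,1): Delta=1.0000 Bond=-118.6542
V0=62.1980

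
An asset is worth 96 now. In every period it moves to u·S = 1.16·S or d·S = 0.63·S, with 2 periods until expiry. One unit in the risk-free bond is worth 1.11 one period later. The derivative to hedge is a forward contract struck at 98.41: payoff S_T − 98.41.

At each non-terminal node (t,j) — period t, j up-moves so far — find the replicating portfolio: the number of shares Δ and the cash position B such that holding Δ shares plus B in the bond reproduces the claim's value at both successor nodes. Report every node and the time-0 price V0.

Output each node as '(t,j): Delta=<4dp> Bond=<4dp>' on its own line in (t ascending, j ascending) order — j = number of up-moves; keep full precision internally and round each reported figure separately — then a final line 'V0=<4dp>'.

Risk-neutral probability p* = (R−d)/(u−d) = (1.11−0.63)/(1.16−0.63) = 0.9057.
Payoff layer (t=2): V(2,0)=-60.3076, V(2,1)=-28.2532, V(2,2)=30.7676
Node (1,0) S=60.4800: V=(p*·-28.2532+(1−p*)·-60.3076)/1.11=-28.1777; Δ=(-28.2532−-60.3076)/(70.1568−38.1024)=1.0000; B=V−Δ·S=-88.6577
Node (1,1) S=111.3600: V=(p*·30.7676+(1−p*)·-28.2532)/1.11=22.7023; Δ=(30.7676−-28.2532)/(129.1776−70.1568)=1.0000; B=V−Δ·S=-88.6577
Node (0,0) S=96.0000: V=(p*·22.7023+(1−p*)·-28.1777)/1.11=16.1282; Δ=(22.7023−-28.1777)/(111.3600−60.4800)=1.0000; B=V−Δ·S=-79.8718
Each (Δ,B) replicates both successor values, so the strategy is self-financing and V0 is arbitrage-free.

(0,0): Delta=1.0000 Bond=-79.8718
(1,0): Delta=1.0000 Bond=-88.6577
(1,1): Delta=1.0000 Bond=-88.6577
V0=16.1282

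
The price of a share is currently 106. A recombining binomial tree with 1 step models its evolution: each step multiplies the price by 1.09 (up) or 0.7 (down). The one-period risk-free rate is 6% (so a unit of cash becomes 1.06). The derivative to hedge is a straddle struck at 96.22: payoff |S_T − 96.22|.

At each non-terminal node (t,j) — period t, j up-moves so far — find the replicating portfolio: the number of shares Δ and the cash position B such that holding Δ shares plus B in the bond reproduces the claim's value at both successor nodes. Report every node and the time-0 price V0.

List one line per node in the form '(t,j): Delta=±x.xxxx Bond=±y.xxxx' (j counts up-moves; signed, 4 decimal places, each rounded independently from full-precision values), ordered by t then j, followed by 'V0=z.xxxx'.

(0,0): Delta=-0.0653 Bond=25.3454
V0=18.4224

No-arbitrage ⇒ martingale measure with p* = (R−d)/(u−d) = 0.9231.
At expiry t=1: V(1,0)=22.0200, V(1,1)=19.3200
(0,0): S=106.0000. Δ = (V_up−V_dn)/(S_up−S_dn) = (19.3200−22.0200)/(115.5400−74.2000) = -0.0653. V = [p*·19.3200 + (1−p*)·22.0200]/1.06 = 18.4224. B = V − Δ·S = 25.3454.
Self-financing check: at every node Δ·S+B equals the discounted successor values.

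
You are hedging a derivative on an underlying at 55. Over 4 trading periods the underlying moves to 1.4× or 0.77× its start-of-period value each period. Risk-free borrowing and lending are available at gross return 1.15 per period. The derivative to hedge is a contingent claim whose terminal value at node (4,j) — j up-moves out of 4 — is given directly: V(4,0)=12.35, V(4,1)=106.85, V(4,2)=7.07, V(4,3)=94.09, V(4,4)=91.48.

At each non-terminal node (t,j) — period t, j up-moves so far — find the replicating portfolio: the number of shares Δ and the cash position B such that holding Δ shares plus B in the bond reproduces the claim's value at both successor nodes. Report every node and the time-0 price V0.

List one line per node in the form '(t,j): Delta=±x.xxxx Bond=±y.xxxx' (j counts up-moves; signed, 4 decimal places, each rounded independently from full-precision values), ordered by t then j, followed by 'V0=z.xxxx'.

The replicating-portfolio and risk-neutral prices coincide; use p* = (1.15−0.77)/(1.4−0.77) = 0.6032 for the latter.
At expiry t=4: V(4,0)=12.3500, V(4,1)=106.8500, V(4,2)=7.0700, V(4,3)=94.0900, V(4,4)=91.4800
Node (3,0) S=25.1093: V=(p*·106.8500+(1−p*)·12.3500)/1.15=60.3043; Δ=(106.8500−12.3500)/(35.1530−19.3342)=5.9739; B=V−Δ·S=-89.6957
Node (3,1) S=45.6533: V=(p*·7.0700+(1−p*)·106.8500)/1.15=40.5785; Δ=(7.0700−106.8500)/(63.9146−35.1530)=-3.4692; B=V−Δ·S=198.9594
Node (3,2) S=83.0060: V=(p*·94.0900+(1−p*)·7.0700)/1.15=51.7898; Δ=(94.0900−7.0700)/(116.2084−63.9146)=1.6641; B=V−Δ·S=-86.3372
Node (3,3) S=150.9200: V=(p*·91.4800+(1−p*)·94.0900)/1.15=80.4484; Δ=(91.4800−94.0900)/(211.2880−116.2084)=-0.0275; B=V−Δ·S=84.5913
Node (2,0) S=32.6095: V=(p*·40.5785+(1−p*)·60.3043)/1.15=42.0923; Δ=(40.5785−60.3043)/(45.6533−25.1093)=-0.9602; B=V−Δ·S=73.4033
Node (2,1) S=59.2900: V=(p*·51.7898+(1−p*)·40.5785)/1.15=41.1660; Δ=(51.7898−40.5785)/(83.0060−45.6533)=0.3001; B=V−Δ·S=23.3702
Node (2,2) S=107.8000: V=(p*·80.4484+(1−p*)·51.7898)/1.15=60.0661; Δ=(80.4484−51.7898)/(150.9200−83.0060)=0.4220; B=V−Δ·S=14.5761
Node (1,0) S=42.3500: V=(p*·41.1660+(1−p*)·42.0923)/1.15=36.1161; Δ=(41.1660−42.0923)/(59.2900−32.6095)=-0.0347; B=V−Δ·S=37.5866
Node (1,1) S=77.0000: V=(p*·60.0661+(1−p*)·41.1660)/1.15=45.7096; Δ=(60.0661−41.1660)/(107.8000−59.2900)=0.3896; B=V−Δ·S=15.7094
Node (0,0) S=55.0000: V=(p*·45.7096+(1−p*)·36.1161)/1.15=36.4371; Δ=(45.7096−36.1161)/(77.0000−42.3500)=0.2769; B=V−Δ·S=21.2094
Check: Δ(0,0)·S0 + B(0,0) = 36.4371 = V0.

(0,0): Delta=0.2769 Bond=21.2094
(1,0): Delta=-0.0347 Bond=37.5866
(1,1): Delta=0.3896 Bond=15.7094
(2,0): Delta=-0.9602 Bond=73.4033
(2,1): Delta=0.3001 Bond=23.3702
(2,2): Delta=0.4220 Bond=14.5761
(3,0): Delta=5.9739 Bond=-89.6957
(3,1): Delta=-3.4692 Bond=198.9594
(3,2): Delta=1.6641 Bond=-86.3372
(3,3): Delta=-0.0275 Bond=84.5913
V0=36.4371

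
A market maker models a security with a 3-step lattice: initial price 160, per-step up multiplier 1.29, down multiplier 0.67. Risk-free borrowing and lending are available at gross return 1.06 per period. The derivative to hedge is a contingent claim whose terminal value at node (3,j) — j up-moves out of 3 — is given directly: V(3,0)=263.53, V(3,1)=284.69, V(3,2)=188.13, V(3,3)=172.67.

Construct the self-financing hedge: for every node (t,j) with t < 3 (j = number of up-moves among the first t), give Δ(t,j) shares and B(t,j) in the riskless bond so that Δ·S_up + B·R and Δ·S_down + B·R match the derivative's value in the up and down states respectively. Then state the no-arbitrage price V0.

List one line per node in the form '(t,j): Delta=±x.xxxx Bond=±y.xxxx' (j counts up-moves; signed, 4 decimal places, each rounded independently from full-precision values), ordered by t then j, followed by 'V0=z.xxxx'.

No-arbitrage ⇒ martingale measure with p* = (R−d)/(u−d) = 0.6290.
Payoff layer (t=3): V(3,0)=263.5300, V(3,1)=284.6900, V(3,2)=188.1300, V(3,3)=172.6700
  t=2,j=0: stock 71.8240 → up 92.6530 (V=284.6900), down 48.1221 (V=263.5300). Price 261.1701; hedge Δ=0.4752, bond B=227.0411.
  t=2,j=1: stock 138.2880 → up 178.3915 (V=188.1300), down 92.6530 (V=284.6900). Price 211.2742; hedge Δ=-1.1262, bond B=367.0161.
  t=2,j=2: stock 266.2560 → up 343.4702 (V=172.6700), down 178.3915 (V=188.1300). Price 168.3068; hedge Δ=-0.0937, bond B=193.2422.
  t=1,j=0: stock 107.2000 → up 138.2880 (V=211.2742), down 71.8240 (V=261.1701). Price 216.7773; hedge Δ=-0.7507, bond B=297.2546.
  t=1,j=1: stock 206.4000 → up 266.2560 (V=168.3068), down 138.2880 (V=211.2742). Price 173.8173; hedge Δ=-0.3358, bond B=243.1196.
  t=0,j=0: stock 160.0000 → up 206.4000 (V=173.8173), down 107.2000 (V=216.7773). Price 179.0133; hedge Δ=-0.4331, bond B=248.3037.
The time-0 hedge costs 179.0133, which is the no-arbitrage price.

(0,0): Delta=-0.4331 Bond=248.3037
(1,0): Delta=-0.7507 Bond=297.2546
(1,1): Delta=-0.3358 Bond=243.1196
(2,0): Delta=0.4752 Bond=227.0411
(2,1): Delta=-1.1262 Bond=367.0161
(2,2): Delta=-0.0937 Bond=193.2422
V0=179.0133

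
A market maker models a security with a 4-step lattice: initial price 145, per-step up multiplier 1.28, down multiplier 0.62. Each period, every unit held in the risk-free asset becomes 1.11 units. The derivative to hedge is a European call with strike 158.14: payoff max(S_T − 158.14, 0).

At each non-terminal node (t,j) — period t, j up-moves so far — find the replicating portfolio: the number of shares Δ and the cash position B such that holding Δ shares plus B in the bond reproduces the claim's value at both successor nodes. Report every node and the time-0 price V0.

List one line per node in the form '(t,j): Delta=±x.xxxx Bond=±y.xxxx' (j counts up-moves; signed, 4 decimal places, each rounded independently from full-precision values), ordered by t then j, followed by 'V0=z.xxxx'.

Since d<R<u, set p* = (R−d)/(u−d) = 0.7424; price each node as the discounted p*-expectation of its children.
Terminal payoffs: V(4,0)=0.0000, V(4,1)=0.0000, V(4,2)=0.0000, V(4,3)=30.3940, V(4,4)=231.0914
Node (3,0) S=34.5576: V=(p*·0.0000+(1−p*)·0.0000)/1.11=0.0000; Δ=(0.0000−0.0000)/(44.2337−21.4257)=0.0000; B=V−Δ·S=0.0000
Node (3,1) S=71.3446: V=(p*·0.0000+(1−p*)·0.0000)/1.11=0.0000; Δ=(0.0000−0.0000)/(91.3211−44.2337)=0.0000; B=V−Δ·S=0.0000
Node (3,2) S=147.2922: V=(p*·30.3940+(1−p*)·0.0000)/1.11=20.3290; Δ=(30.3940−0.0000)/(188.5340−91.3211)=0.3127; B=V−Δ·S=-25.7224
Node (3,3) S=304.0870: V=(p*·231.0914+(1−p*)·30.3940)/1.11=161.6186; Δ=(231.0914−30.3940)/(389.2314−188.5340)=1.0000; B=V−Δ·S=-142.4685
Node (2,0) S=55.7380: V=(p*·0.0000+(1−p*)·0.0000)/1.11=0.0000; Δ=(0.0000−0.0000)/(71.3446−34.5576)=0.0000; B=V−Δ·S=0.0000
Node (2,1) S=115.0720: V=(p*·20.3290+(1−p*)·0.0000)/1.11=13.5971; Δ=(20.3290−0.0000)/(147.2922−71.3446)=0.2677; B=V−Δ·S=-17.2045
Node (2,2) S=237.5680: V=(p*·161.6186+(1−p*)·20.3290)/1.11=112.8160; Δ=(161.6186−20.3290)/(304.0870−147.2922)=0.9011; B=V−Δ·S=-101.2590
Node (1,0) S=89.9000: V=(p*·13.5971+(1−p*)·0.0000)/1.11=9.0944; Δ=(13.5971−0.0000)/(115.0720−55.7380)=0.2292; B=V−Δ·S=-11.5072
Node (1,1) S=185.6000: V=(p*·112.8160+(1−p*)·13.5971)/1.11=78.6123; Δ=(112.8160−13.5971)/(237.5680−115.0720)=0.8100; B=V−Δ·S=-71.7195
Node (0,0) S=145.0000: V=(p*·78.6123+(1−p*)·9.0944)/1.11=54.6902; Δ=(78.6123−9.0944)/(185.6000−89.9000)=0.7264; B=V−Δ·S=-50.6399
Each (Δ,B) replicates both successor values, so the strategy is self-financing and V0 is arbitrage-free.

(0,0): Delta=0.7264 Bond=-50.6399
(1,0): Delta=0.2292 Bond=-11.5072
(1,1): Delta=0.8100 Bond=-71.7195
(2,0): Delta=0.0000 Bond=0.0000
(2,1): Delta=0.2677 Bond=-17.2045
(2,2): Delta=0.9011 Bond=-101.2590
(3,0): Delta=0.0000 Bond=0.0000
(3,1): Delta=0.0000 Bond=0.0000
(3,2): Delta=0.3127 Bond=-25.7224
(3,3): Delta=1.0000 Bond=-142.4685
V0=54.6902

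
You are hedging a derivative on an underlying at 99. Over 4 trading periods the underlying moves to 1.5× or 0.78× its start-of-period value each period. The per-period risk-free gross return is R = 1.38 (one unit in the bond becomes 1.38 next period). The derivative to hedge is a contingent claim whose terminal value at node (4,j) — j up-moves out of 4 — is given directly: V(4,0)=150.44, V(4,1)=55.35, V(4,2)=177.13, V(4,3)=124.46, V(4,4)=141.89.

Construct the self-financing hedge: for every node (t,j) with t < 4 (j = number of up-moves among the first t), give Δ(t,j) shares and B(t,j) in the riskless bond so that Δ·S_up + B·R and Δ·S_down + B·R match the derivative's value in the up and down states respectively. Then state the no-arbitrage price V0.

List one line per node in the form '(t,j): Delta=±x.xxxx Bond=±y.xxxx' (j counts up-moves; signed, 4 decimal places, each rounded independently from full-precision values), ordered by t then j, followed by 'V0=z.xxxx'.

(0,0): Delta=-0.0010 Bond=38.1249
(1,0): Delta=-0.0509 Bond=56.4673
(1,1): Delta=0.0042 Bond=51.8415
(2,0): Delta=1.4309 Bond=-11.3279
(2,1): Delta=-0.2050 Bond=95.7754
(2,2): Delta=0.0260 Bond=66.6944
(3,0): Delta=-2.8111 Bond=183.6624
(3,1): Delta=1.8721 Bond=-55.4915
(3,2): Delta=-0.4210 Bond=169.7023
(3,3): Delta=0.0725 Bond=76.5054
V0=38.0273

No-arbitrage ⇒ martingale measure with p* = (R−d)/(u−d) = 0.8333.
Terminal values V(4,·): V(4,0)=150.4400, V(4,1)=55.3500, V(4,2)=177.1300, V(4,3)=124.4600, V(4,4)=141.8900
(3,0): S=46.9806. Δ = (V_up−V_dn)/(S_up−S_dn) = (55.3500−150.4400)/(70.4710−36.6449) = -2.8111. V = [p*·55.3500 + (1−p*)·150.4400]/1.38 = 51.5930. B = V − Δ·S = 183.6624.
(3,1): S=90.3474. Δ = (V_up−V_dn)/(S_up−S_dn) = (177.1300−55.3500)/(135.5211−70.4710) = 1.8721. V = [p*·177.1300 + (1−p*)·55.3500]/1.38 = 113.6473. B = V − Δ·S = -55.4915.
(3,2): S=173.7450. Δ = (V_up−V_dn)/(S_up−S_dn) = (124.4600−177.1300)/(260.6175−135.5211) = -0.4210. V = [p*·124.4600 + (1−p*)·177.1300]/1.38 = 96.5495. B = V − Δ·S = 169.7023.
(3,3): S=334.1250. Δ = (V_up−V_dn)/(S_up−S_dn) = (141.8900−124.4600)/(501.1875−260.6175) = 0.0725. V = [p*·141.8900 + (1−p*)·124.4600]/1.38 = 100.7138. B = V − Δ·S = 76.5054.
(2,0): S=60.2316. Δ = (V_up−V_dn)/(S_up−S_dn) = (113.6473−51.5930)/(90.3474−46.9806) = 1.4309. V = [p*·113.6473 + (1−p*)·51.5930]/1.38 = 74.8587. B = V − Δ·S = -11.3279.
(2,1): S=115.8300. Δ = (V_up−V_dn)/(S_up−S_dn) = (96.5495−113.6473)/(173.7450−90.3474) = -0.2050. V = [p*·96.5495 + (1−p*)·113.6473]/1.38 = 72.0284. B = V − Δ·S = 95.7754.
(2,2): S=222.7500. Δ = (V_up−V_dn)/(S_up−S_dn) = (100.7138−96.5495)/(334.1250−173.7450) = 0.0260. V = [p*·100.7138 + (1−p*)·96.5495]/1.38 = 72.4781. B = V − Δ·S = 66.6944.
(1,0): S=77.2200. Δ = (V_up−V_dn)/(S_up−S_dn) = (72.0284−74.8587)/(115.8300−60.2316) = -0.0509. V = [p*·72.0284 + (1−p*)·74.8587]/1.38 = 52.5363. B = V − Δ·S = 56.4673.
(1,1): S=148.5000. Δ = (V_up−V_dn)/(S_up−S_dn) = (72.4781−72.0284)/(222.7500−115.8300) = 0.0042. V = [p*·72.4781 + (1−p*)·72.0284]/1.38 = 52.4660. B = V − Δ·S = 51.8415.
(0,0): S=99.0000. Δ = (V_up−V_dn)/(S_up−S_dn) = (52.4660−52.5363)/(148.5000−77.2200) = -0.0010. V = [p*·52.4660 + (1−p*)·52.5363]/1.38 = 38.0273. B = V − Δ·S = 38.1249.
Check: Δ(0,0)·S0 + B(0,0) = 38.0273 = V0.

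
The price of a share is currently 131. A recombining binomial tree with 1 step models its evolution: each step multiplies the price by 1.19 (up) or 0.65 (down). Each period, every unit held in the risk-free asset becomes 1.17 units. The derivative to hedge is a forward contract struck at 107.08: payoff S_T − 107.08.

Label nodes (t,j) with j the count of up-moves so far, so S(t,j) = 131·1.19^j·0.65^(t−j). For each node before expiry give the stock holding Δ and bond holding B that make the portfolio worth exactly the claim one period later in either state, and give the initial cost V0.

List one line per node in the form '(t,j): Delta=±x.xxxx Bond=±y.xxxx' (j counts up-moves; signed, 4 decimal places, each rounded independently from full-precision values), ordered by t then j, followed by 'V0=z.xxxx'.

(0,0): Delta=1.0000 Bond=-91.5214
V0=39.4786

Since d<R<u, set p* = (R−d)/(u−d) = 0.9630; price each node as the discounted p*-expectation of its children.
At expiry t=1: V(1,0)=-21.9300, V(1,1)=48.8100
Node (0,0) S=131.0000: V=(p*·48.8100+(1−p*)·-21.9300)/1.17=39.4786; Δ=(48.8100−-21.9300)/(155.8900−85.1500)=1.0000; B=V−Δ·S=-91.5214
Self-financing check: at every node Δ·S+B equals the discounted successor values.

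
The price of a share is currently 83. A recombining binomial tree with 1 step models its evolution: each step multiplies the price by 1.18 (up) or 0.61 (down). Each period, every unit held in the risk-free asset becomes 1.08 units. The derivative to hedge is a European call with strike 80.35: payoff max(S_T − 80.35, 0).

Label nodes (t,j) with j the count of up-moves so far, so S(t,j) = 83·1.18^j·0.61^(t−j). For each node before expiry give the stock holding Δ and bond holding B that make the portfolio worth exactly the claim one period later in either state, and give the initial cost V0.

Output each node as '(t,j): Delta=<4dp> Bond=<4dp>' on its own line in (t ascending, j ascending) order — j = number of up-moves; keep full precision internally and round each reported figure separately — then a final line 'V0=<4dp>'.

Under the risk-neutral measure, an up-move has probability p* = (R−d)/(u−d) = 0.8246 and values discount at R = 1.08.
At expiry t=1: V(1,0)=0.0000, V(1,1)=17.5900
  t=0,j=0: stock 83.0000 → up 97.9400 (V=17.5900), down 50.6300 (V=0.0000). Price 13.4297; hedge Δ=0.3718, bond B=-17.4300.
Each (Δ,B) replicates both successor values, so the strategy is self-financing and V0 is arbitrage-free.

(0,0): Delta=0.3718 Bond=-17.4300
V0=13.4297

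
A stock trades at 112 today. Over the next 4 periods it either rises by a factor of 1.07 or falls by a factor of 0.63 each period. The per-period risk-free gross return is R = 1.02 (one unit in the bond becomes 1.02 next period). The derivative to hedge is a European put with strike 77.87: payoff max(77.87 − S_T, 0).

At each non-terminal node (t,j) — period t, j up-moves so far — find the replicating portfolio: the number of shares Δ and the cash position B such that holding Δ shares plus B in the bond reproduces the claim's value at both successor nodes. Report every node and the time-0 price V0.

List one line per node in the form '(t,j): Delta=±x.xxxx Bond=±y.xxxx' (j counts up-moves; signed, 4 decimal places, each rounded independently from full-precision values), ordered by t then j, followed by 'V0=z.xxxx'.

The replicating-portfolio and risk-neutral prices coincide; use p* = (1.02−0.63)/(1.07−0.63) = 0.8864 for the latter.
Terminal values V(4,·): V(4,0)=60.2267, V(4,1)=47.9044, V(4,2)=26.9760, V(4,3)=0.0000, V(4,4)=0.0000
Node (3,0) S=28.0053: V=(p*·47.9044+(1−p*)·60.2267)/1.02=48.3379; Δ=(47.9044−60.2267)/(29.9656−17.6433)=-1.0000; B=V−Δ·S=76.3431
Node (3,1) S=47.5645: V=(p*·26.9760+(1−p*)·47.9044)/1.02=28.7786; Δ=(26.9760−47.9044)/(50.8940−29.9656)=-1.0000; B=V−Δ·S=76.3431
Node (3,2) S=80.7841: V=(p*·0.0000+(1−p*)·26.9760)/1.02=3.0053; Δ=(0.0000−26.9760)/(86.4390−50.8940)=-0.7589; B=V−Δ·S=64.3144
Node (3,3) S=137.2048: V=(p*·0.0000+(1−p*)·0.0000)/1.02=0.0000; Δ=(0.0000−0.0000)/(146.8092−86.4390)=0.0000; B=V−Δ·S=0.0000
Node (2,0) S=44.4528: V=(p*·28.7786+(1−p*)·48.3379)/1.02=30.3934; Δ=(28.7786−48.3379)/(47.5645−28.0053)=-1.0000; B=V−Δ·S=74.8462
Node (2,1) S=75.4992: V=(p*·3.0053+(1−p*)·28.7786)/1.02=5.8178; Δ=(3.0053−28.7786)/(80.7841−47.5645)=-0.7758; B=V−Δ·S=64.3934
Node (2,2) S=128.2288: V=(p*·0.0000+(1−p*)·3.0053)/1.02=0.3348; Δ=(0.0000−3.0053)/(137.2048−80.7841)=-0.0533; B=V−Δ·S=7.1652
Node (1,0) S=70.5600: V=(p*·5.8178+(1−p*)·30.3934)/1.02=8.4416; Δ=(5.8178−30.3934)/(75.4992−44.4528)=-0.7916; B=V−Δ·S=64.2954
Node (1,1) S=119.8400: V=(p*·0.3348+(1−p*)·5.8178)/1.02=0.9391; Δ=(0.3348−5.8178)/(128.2288−75.4992)=-0.1040; B=V−Δ·S=13.4004
Node (0,0) S=112.0000: V=(p*·0.9391+(1−p*)·8.4416)/1.02=1.7565; Δ=(0.9391−8.4416)/(119.8400−70.5600)=-0.1522; B=V−Δ·S=18.8077
The time-0 hedge costs 1.7565, which is the no-arbitrage price.

(0,0): Delta=-0.1522 Bond=18.8077
(1,0): Delta=-0.7916 Bond=64.2954
(1,1): Delta=-0.1040 Bond=13.4004
(2,0): Delta=-1.0000 Bond=74.8462
(2,1): Delta=-0.7758 Bond=64.3934
(2,2): Delta=-0.0533 Bond=7.1652
(3,0): Delta=-1.0000 Bond=76.3431
(3,1): Delta=-1.0000 Bond=76.3431
(3,2): Delta=-0.7589 Bond=64.3144
(3,3): Delta=0.0000 Bond=0.0000
V0=1.7565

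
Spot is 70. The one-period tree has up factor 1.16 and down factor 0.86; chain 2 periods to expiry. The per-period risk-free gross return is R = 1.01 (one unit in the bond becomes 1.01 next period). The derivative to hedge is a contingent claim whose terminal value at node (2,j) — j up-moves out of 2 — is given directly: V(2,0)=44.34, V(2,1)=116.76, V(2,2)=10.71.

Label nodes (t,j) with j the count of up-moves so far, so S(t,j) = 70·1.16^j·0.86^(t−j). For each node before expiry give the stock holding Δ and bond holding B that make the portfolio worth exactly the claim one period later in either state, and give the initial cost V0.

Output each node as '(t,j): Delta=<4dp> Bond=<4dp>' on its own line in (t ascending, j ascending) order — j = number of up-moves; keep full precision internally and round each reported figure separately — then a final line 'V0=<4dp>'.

No-arbitrage ⇒ martingale measure with p* = (R−d)/(u−d) = 0.5000.
Terminal values V(2,·): V(2,0)=44.3400, V(2,1)=116.7600, V(2,2)=10.7100
  t=1,j=0: stock 60.2000 → up 69.8320 (V=116.7600), down 51.7720 (V=44.3400). Price 79.7525; hedge Δ=4.0100, bond B=-161.6475.
  t=1,j=1: stock 81.2000 → up 94.1920 (V=10.7100), down 69.8320 (V=116.7600). Price 63.1040; hedge Δ=-4.3534, bond B=416.6040.
  t=0,j=0: stock 70.0000 → up 81.2000 (V=63.1040), down 60.2000 (V=79.7525). Price 70.7210; hedge Δ=-0.7928, bond B=126.2161.
Each (Δ,B) replicates both successor values, so the strategy is self-financing and V0 is arbitrage-free.

(0,0): Delta=-0.7928 Bond=126.2161
(1,0): Delta=4.0100 Bond=-161.6475
(1,1): Delta=-4.3534 Bond=416.6040
V0=70.7210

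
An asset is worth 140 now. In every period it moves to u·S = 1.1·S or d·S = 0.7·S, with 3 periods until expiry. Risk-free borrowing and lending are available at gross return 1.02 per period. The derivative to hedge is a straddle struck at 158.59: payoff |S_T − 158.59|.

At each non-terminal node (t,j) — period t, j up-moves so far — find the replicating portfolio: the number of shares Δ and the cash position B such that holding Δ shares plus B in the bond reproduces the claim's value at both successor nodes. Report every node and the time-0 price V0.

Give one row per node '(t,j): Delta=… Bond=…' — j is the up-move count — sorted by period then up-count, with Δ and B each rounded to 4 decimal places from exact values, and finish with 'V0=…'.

Risk-neutral probability p* = (R−d)/(u−d) = (1.02−0.7)/(1.1−0.7) = 0.8000.
Terminal payoffs: V(3,0)=110.5700, V(3,1)=83.1300, V(3,2)=40.0100, V(3,3)=27.7500
Node (2,0) S=68.6000: V=(p*·83.1300+(1−p*)·110.5700)/1.02=86.8804; Δ=(83.1300−110.5700)/(75.4600−48.0200)=-1.0000; B=V−Δ·S=155.4804
Node (2,1) S=107.8000: V=(p*·40.0100+(1−p*)·83.1300)/1.02=47.6804; Δ=(40.0100−83.1300)/(118.5800−75.4600)=-1.0000; B=V−Δ·S=155.4804
Node (2,2) S=169.4000: V=(p*·27.7500+(1−p*)·40.0100)/1.02=29.6098; Δ=(27.7500−40.0100)/(186.3400−118.5800)=-0.1809; B=V−Δ·S=60.2598
Node (1,0) S=98.0000: V=(p*·47.6804+(1−p*)·86.8804)/1.02=54.4318; Δ=(47.6804−86.8804)/(107.8000−68.6000)=-1.0000; B=V−Δ·S=152.4318
Node (1,1) S=154.0000: V=(p*·29.6098+(1−p*)·47.6804)/1.02=32.5725; Δ=(29.6098−47.6804)/(169.4000−107.8000)=-0.2934; B=V−Δ·S=77.7489
Node (0,0) S=140.0000: V=(p*·32.5725+(1−p*)·54.4318)/1.02=36.2199; Δ=(32.5725−54.4318)/(154.0000−98.0000)=-0.3903; B=V−Δ·S=90.8681
Root portfolio cost Δ·140+B reproduces V0=36.2199.

(0,0): Delta=-0.3903 Bond=90.8681
(1,0): Delta=-1.0000 Bond=152.4318
(1,1): Delta=-0.2934 Bond=77.7489
(2,0): Delta=-1.0000 Bond=155.4804
(2,1): Delta=-1.0000 Bond=155.4804
(2,2): Delta=-0.1809 Bond=60.2598
V0=36.2199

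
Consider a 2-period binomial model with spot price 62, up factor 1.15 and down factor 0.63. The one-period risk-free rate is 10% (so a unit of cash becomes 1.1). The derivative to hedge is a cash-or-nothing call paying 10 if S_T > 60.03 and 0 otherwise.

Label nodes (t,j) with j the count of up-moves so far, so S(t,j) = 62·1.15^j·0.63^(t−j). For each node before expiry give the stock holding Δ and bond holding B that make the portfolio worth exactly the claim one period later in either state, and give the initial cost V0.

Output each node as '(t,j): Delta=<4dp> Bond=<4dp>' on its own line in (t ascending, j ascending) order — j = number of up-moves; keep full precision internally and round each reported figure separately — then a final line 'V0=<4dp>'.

Under the risk-neutral measure, an up-move has probability p* = (R−d)/(u−d) = 0.9038 and values discount at R = 1.1.
Terminal values V(2,·): V(2,0)=0.0000, V(2,1)=0.0000, V(2,2)=10.0000
Node (1,0) S=39.0600: V=(p*·0.0000+(1−p*)·0.0000)/1.1=0.0000; Δ=(0.0000−0.0000)/(44.9190−24.6078)=0.0000; B=V−Δ·S=0.0000
Node (1,1) S=71.3000: V=(p*·10.0000+(1−p*)·0.0000)/1.1=8.2168; Δ=(10.0000−0.0000)/(81.9950−44.9190)=0.2697; B=V−Δ·S=-11.0140
Node (0,0) S=62.0000: V=(p*·8.2168+(1−p*)·0.0000)/1.1=6.7516; Δ=(8.2168−0.0000)/(71.3000−39.0600)=0.2549; B=V−Δ·S=-9.0500
Check: Δ(0,0)·S0 + B(0,0) = 6.7516 = V0.

(0,0): Delta=0.2549 Bond=-9.0500
(1,0): Delta=0.0000 Bond=0.0000
(1,1): Delta=0.2697 Bond=-11.0140
V0=6.7516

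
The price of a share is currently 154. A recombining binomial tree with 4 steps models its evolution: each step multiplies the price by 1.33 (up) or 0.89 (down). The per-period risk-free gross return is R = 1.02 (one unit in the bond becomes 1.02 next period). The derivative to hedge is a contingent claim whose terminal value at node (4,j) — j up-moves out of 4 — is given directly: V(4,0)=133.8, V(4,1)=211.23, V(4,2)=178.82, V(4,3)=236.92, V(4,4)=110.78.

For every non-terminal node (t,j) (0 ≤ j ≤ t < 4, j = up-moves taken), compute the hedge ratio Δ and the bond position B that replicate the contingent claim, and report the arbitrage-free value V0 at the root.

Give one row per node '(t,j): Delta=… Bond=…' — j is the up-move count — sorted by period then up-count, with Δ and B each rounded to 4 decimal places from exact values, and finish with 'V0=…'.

(0,0): Delta=0.2821 Bond=127.3061
(1,0): Delta=0.4784 Bond=102.9545
(1,1): Delta=-0.0310 Bond=193.9931
(2,0): Delta=0.8216 Bond=63.1491
(2,1): Delta=-0.0693 Bond=204.8443
(2,2): Delta=0.0300 Bond=181.2492
(3,0): Delta=1.6209 Bond=-22.3723
(3,1): Delta=-0.4540 Bond=271.3594
(3,2): Delta=0.5446 Bond=60.0976
(3,3): Delta=-0.7913 Bond=482.4184
V0=170.7517

Risk-neutral probability p* = (R−d)/(u−d) = (1.02−0.89)/(1.33−0.89) = 0.2955.
At expiry t=4: V(4,0)=133.8000, V(4,1)=211.2300, V(4,2)=178.8200, V(4,3)=236.9200, V(4,4)=110.7800
(3,0): S=108.5652. Δ = (V_up−V_dn)/(S_up−S_dn) = (211.2300−133.8000)/(144.3918−96.6231) = 1.6209. V = [p*·211.2300 + (1−p*)·133.8000]/1.02 = 153.6049. B = V − Δ·S = -22.3723.
(3,1): S=162.2379. Δ = (V_up−V_dn)/(S_up−S_dn) = (178.8200−211.2300)/(215.7764−144.3918) = -0.4540. V = [p*·178.8200 + (1−p*)·211.2300]/1.02 = 197.7003. B = V − Δ·S = 271.3594.
(3,2): S=242.4454. Δ = (V_up−V_dn)/(S_up−S_dn) = (236.9200−178.8200)/(322.4524−215.7764) = 0.5446. V = [p*·236.9200 + (1−p*)·178.8200]/1.02 = 192.1430. B = V − Δ·S = 60.0976.
(3,3): S=362.3061. Δ = (V_up−V_dn)/(S_up−S_dn) = (110.7800−236.9200)/(481.8671−322.4524) = -0.7913. V = [p*·110.7800 + (1−p*)·236.9200]/1.02 = 195.7366. B = V − Δ·S = 482.4184.
(2,0): S=121.9834. Δ = (V_up−V_dn)/(S_up−S_dn) = (197.7003−153.6049)/(162.2379−108.5652) = 0.8216. V = [p*·197.7003 + (1−p*)·153.6049]/1.02 = 163.3658. B = V − Δ·S = 63.1491.
(2,1): S=182.2898. Δ = (V_up−V_dn)/(S_up−S_dn) = (192.1430−197.7003)/(242.4454−162.2379) = -0.0693. V = [p*·192.1430 + (1−p*)·197.7003]/1.02 = 192.2141. B = V − Δ·S = 204.8443.
(2,2): S=272.4106. Δ = (V_up−V_dn)/(S_up−S_dn) = (195.7366−192.1430)/(362.3061−242.4454) = 0.0300. V = [p*·195.7366 + (1−p*)·192.1430]/1.02 = 189.4165. B = V − Δ·S = 181.2492.
(1,0): S=137.0600. Δ = (V_up−V_dn)/(S_up−S_dn) = (192.2141−163.3658)/(182.2898−121.9834) = 0.4784. V = [p*·192.2141 + (1−p*)·163.3658]/1.02 = 168.5188. B = V − Δ·S = 102.9545.
(1,1): S=204.8200. Δ = (V_up−V_dn)/(S_up−S_dn) = (189.4165−192.2141)/(272.4106−182.2898) = -0.0310. V = [p*·189.4165 + (1−p*)·192.2141]/1.02 = 187.6348. B = V − Δ·S = 193.9931.
(0,0): S=154.0000. Δ = (V_up−V_dn)/(S_up−S_dn) = (187.6348−168.5188)/(204.8200−137.0600) = 0.2821. V = [p*·187.6348 + (1−p*)·168.5188]/1.02 = 170.7517. B = V − Δ·S = 127.3061.
Check: Δ(0,0)·S0 + B(0,0) = 170.7517 = V0.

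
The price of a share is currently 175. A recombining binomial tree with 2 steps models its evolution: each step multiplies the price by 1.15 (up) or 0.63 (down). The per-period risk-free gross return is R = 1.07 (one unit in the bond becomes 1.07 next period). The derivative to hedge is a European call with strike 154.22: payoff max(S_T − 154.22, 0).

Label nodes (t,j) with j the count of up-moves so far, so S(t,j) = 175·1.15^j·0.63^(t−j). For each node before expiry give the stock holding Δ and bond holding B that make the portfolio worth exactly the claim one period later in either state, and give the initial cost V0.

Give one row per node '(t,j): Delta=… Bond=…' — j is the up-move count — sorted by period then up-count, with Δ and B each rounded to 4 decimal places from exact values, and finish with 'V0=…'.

(0,0): Delta=0.6710 Bond=-69.1409
(1,0): Delta=0.0000 Bond=0.0000
(1,1): Delta=0.7379 Bond=-87.4317
V0=48.2888

Under the risk-neutral measure, an up-move has probability p* = (R−d)/(u−d) = 0.8462 and values discount at R = 1.07.
Payoff layer (t=2): V(2,0)=0.0000, V(2,1)=0.0000, V(2,2)=77.2175
  t=1,j=0: stock 110.2500 → up 126.7875 (V=0.0000), down 69.4575 (V=0.0000). Price 0.0000; hedge Δ=0.0000, bond B=0.0000.
  t=1,j=1: stock 201.2500 → up 231.4375 (V=77.2175), down 126.7875 (V=0.0000). Price 61.0634; hedge Δ=0.7379, bond B=-87.4317.
  t=0,j=0: stock 175.0000 → up 201.2500 (V=61.0634), down 110.2500 (V=0.0000). Price 48.2888; hedge Δ=0.6710, bond B=-69.1409.
Self-financing check: at every node Δ·S+B equals the discounted successor values.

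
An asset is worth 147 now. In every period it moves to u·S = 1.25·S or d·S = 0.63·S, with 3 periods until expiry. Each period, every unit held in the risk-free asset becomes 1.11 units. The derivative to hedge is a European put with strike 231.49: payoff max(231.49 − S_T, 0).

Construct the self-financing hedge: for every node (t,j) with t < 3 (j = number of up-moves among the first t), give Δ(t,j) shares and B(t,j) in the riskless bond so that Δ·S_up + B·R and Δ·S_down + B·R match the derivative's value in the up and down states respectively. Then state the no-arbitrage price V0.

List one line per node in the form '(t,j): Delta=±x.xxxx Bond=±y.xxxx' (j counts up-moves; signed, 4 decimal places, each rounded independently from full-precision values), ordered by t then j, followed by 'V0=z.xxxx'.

No-arbitrage ⇒ martingale measure with p* = (R−d)/(u−d) = 0.7742.
Payoff layer (t=3): V(3,0)=194.7331, V(3,1)=158.5596, V(3,2)=86.7869, V(3,3)=0.0000
(2,0): S=58.3443. Δ = (V_up−V_dn)/(S_up−S_dn) = (158.5596−194.7331)/(72.9304−36.7569) = -1.0000. V = [p*·158.5596 + (1−p*)·194.7331]/1.11 = 150.2052. B = V − Δ·S = 208.5495.
(2,1): S=115.7625. Δ = (V_up−V_dn)/(S_up−S_dn) = (86.7869−158.5596)/(144.7031−72.9304) = -1.0000. V = [p*·86.7869 + (1−p*)·158.5596]/1.11 = 92.7870. B = V − Δ·S = 208.5495.
(2,2): S=229.6875. Δ = (V_up−V_dn)/(S_up−S_dn) = (0.0000−86.7869)/(287.1094−144.7031) = -0.6094. V = [p*·0.0000 + (1−p*)·86.7869]/1.11 = 17.6550. B = V − Δ·S = 157.6338.
(1,0): S=92.6100. Δ = (V_up−V_dn)/(S_up−S_dn) = (92.7870−150.2052)/(115.7625−58.3443) = -1.0000. V = [p*·92.7870 + (1−p*)·150.2052]/1.11 = 95.2725. B = V − Δ·S = 187.8825.
(1,1): S=183.7500. Δ = (V_up−V_dn)/(S_up−S_dn) = (17.6550−92.7870)/(229.6875−115.7625) = -0.6595. V = [p*·17.6550 + (1−p*)·92.7870]/1.11 = 31.1895. B = V − Δ·S = 152.3702.
(0,0): S=147.0000. Δ = (V_up−V_dn)/(S_up−S_dn) = (31.1895−95.2725)/(183.7500−92.6100) = -0.7031. V = [p*·31.1895 + (1−p*)·95.2725]/1.11 = 41.1350. B = V − Δ·S = 144.4947.
Self-financing check: at every node Δ·S+B equals the discounted successor values.

(0,0): Delta=-0.7031 Bond=144.4947
(1,0): Delta=-1.0000 Bond=187.8825
(1,1): Delta=-0.6595 Bond=152.3702
(2,0): Delta=-1.0000 Bond=208.5495
(2,1): Delta=-1.0000 Bond=208.5495
(2,2): Delta=-0.6094 Bond=157.6338
V0=41.1350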